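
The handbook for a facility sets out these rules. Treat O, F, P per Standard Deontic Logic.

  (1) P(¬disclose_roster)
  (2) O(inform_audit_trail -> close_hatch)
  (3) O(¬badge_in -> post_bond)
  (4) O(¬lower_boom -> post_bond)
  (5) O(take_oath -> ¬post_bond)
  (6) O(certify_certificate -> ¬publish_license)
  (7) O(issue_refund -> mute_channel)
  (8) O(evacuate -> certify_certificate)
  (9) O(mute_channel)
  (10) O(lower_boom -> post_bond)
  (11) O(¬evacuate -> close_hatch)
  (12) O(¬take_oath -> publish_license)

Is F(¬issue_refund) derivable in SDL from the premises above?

No

Premise 7 is O(issue_refund -> mute_channel); even if O(mute_channel) held, inferring O(issue_refund) would be affirming the consequent — invalid.
No other premise forces O(issue_refund). An ideal world satisfying every premise can still have ¬issue_refund true, so F(¬issue_refund) is not derivable.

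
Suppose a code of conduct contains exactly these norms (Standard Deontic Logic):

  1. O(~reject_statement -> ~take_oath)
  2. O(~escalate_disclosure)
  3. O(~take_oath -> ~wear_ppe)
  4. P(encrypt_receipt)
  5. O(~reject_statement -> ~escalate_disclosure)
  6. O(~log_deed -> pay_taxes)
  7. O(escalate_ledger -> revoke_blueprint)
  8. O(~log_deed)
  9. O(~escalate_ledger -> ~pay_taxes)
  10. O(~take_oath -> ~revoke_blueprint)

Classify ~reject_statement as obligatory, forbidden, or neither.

Forbidden

From premise 8 we have O(~log_deed).
With premise 6, O(~log_deed -> pay_taxes), the K-axiom yields O(pay_taxes).
The contrapositive of premise 9 (O(~escalate_ledger -> ~pay_taxes)) is O(pay_taxes -> escalate_ledger), and O(pay_taxes) is already established, so O(escalate_ledger).
From O(escalate_ledger) and premise 7, O(escalate_ledger -> revoke_blueprint), we obtain O(revoke_blueprint).
The contrapositive of premise 10 (O(~take_oath -> ~revoke_blueprint)) is O(revoke_blueprint -> take_oath), and O(revoke_blueprint) is already established, so O(take_oath).
Premise 1, O(~reject_statement -> ~take_oath), contraposes to O(take_oath -> reject_statement); with O(take_oath) we get O(reject_statement).
Premises 2, 3, 4, 5 do not contribute to this derivation.
Thus O(reject_statement), which is F(~reject_statement): ~reject_statement is forbidden.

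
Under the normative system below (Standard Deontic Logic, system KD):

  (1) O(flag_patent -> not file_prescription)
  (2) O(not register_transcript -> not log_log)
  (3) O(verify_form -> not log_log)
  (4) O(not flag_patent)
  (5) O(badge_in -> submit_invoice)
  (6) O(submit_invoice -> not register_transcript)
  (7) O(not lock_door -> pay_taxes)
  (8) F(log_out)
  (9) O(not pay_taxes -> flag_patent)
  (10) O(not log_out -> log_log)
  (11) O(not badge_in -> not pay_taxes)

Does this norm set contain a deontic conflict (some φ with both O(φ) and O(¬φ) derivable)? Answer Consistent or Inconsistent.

Premise 4 gives O(not flag_patent).
Premise 9 is O(not pay_taxes -> flag_patent); contrapositively O(not flag_patent -> pay_taxes). Since O(not flag_patent) holds, K gives O(pay_taxes).
Premise 11, O(not badge_in -> not pay_taxes), contraposes to O(pay_taxes -> badge_in); with O(pay_taxes) we get O(badge_in).
With premise 5, O(badge_in -> submit_invoice), the K-axiom yields O(submit_invoice).
From O(submit_invoice) and premise 6, O(submit_invoice -> not register_transcript), we obtain O(not register_transcript).
With premise 2, O(not register_transcript -> not log_log), the K-axiom yields O(not log_log).
Premise 10, O(not log_out -> log_log), contraposes to O(not log_log -> log_out); with O(not log_log) we get O(log_out).
But premise 8, F(log_out), means O(not log_out).
We now have both O(log_out) and O(not log_out) — log_out is simultaneously obligatory and forbidden, violating the D-axiom.

Inconsistent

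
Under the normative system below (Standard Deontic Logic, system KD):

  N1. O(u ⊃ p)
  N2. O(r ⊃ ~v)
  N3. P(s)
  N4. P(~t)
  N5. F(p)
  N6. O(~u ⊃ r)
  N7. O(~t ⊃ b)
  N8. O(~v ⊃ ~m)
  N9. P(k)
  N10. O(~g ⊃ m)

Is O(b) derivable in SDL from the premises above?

Premise 7 is O(~t ⊃ b), but O(~t) is not derivable from the premises (the permission P(~t) asserts only ~O(t), not O(~t)), so it does not yield O(b).
No other premise forces O(b). An ideal world satisfying every premise can still have b false, so O(b) is not derivable.

No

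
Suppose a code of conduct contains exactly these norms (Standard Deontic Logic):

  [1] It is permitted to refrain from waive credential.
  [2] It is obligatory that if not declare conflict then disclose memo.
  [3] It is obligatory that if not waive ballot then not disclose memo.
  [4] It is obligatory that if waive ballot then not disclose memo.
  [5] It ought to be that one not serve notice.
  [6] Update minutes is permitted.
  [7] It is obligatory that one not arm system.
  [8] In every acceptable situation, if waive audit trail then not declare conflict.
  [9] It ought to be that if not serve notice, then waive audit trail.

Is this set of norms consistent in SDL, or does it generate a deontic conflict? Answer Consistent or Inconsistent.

Premises 3 and 4 are O(¬waive_ballot → ¬disclose_memo) and O(waive_ballot → ¬disclose_memo); every ideal world satisfies ¬waive_ballot or waive_ballot, so in either case ¬disclose_memo holds — hence O(¬disclose_memo).
Premise 2, O(¬declare_conflict → disclose_memo), contraposes to O(¬disclose_memo → declare_conflict); with O(¬disclose_memo) we get O(declare_conflict).
The contrapositive of premise 8 (O(waive_audit_trail → ¬declare_conflict)) is O(declare_conflict → ¬waive_audit_trail), and O(declare_conflict) is already established, so O(¬waive_audit_trail).
Premise 9, O(¬serve_notice → waive_audit_trail), contraposes to O(¬waive_audit_trail → serve_notice); with O(¬waive_audit_trail) we get O(serve_notice).
However, premise 5 gives O(¬serve_notice).
We now have both O(serve_notice) and O(¬serve_notice) — serve_notice is simultaneously obligatory and forbidden, violating the D-axiom.

Inconsistent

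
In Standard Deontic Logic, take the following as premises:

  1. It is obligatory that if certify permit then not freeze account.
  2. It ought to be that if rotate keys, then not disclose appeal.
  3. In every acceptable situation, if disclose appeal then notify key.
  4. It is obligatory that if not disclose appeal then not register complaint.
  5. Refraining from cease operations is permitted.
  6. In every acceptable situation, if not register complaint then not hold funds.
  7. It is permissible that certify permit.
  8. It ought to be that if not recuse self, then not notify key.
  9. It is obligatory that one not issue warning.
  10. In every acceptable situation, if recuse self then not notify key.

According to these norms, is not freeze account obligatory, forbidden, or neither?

Neither

Premise 1 is O(certify_permit → ¬freeze_account), but O(certify_permit) is not derivable from the premises (the permission P(certify_permit) asserts only ¬O(¬certify_permit), not O(certify_permit)), so it does not yield O(¬freeze_account).
No premise or chain of K-axiom applications forces O(¬freeze_account), and none forces O(freeze_account). So ¬freeze_account is neither obligatory nor forbidden under these norms.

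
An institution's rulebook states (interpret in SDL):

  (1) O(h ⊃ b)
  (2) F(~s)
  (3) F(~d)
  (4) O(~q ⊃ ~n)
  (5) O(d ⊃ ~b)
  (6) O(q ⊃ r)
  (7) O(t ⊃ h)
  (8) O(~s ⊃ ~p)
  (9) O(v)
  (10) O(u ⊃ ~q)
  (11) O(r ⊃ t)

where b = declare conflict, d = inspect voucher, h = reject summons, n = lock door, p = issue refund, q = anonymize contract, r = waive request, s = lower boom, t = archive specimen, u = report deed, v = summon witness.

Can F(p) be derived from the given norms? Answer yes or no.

No

Premise 8 is O(~s ⊃ ~p), but O(~s) is not derivable from the premises, so it does not yield O(~p).
No other premise forces O(~p). An ideal world satisfying every premise can still have p true, so F(p) is not derivable.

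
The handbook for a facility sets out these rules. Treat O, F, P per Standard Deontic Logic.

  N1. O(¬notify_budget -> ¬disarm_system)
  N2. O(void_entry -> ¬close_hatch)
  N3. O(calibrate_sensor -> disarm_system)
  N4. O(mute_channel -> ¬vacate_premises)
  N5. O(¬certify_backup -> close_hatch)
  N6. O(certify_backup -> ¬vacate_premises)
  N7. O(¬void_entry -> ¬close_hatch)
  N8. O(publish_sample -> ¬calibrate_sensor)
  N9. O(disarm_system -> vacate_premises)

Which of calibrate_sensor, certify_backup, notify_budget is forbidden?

calibrate_sensor

By case analysis on ¬void_entry: premise 7 gives O(¬void_entry -> ¬close_hatch) and premise 2 gives O(void_entry -> ¬close_hatch), so O(¬close_hatch) either way.
Premise 5, O(¬certify_backup -> close_hatch), contraposes to O(¬close_hatch -> certify_backup); with O(¬close_hatch) we get O(certify_backup).
Applying K to premise 6 (O(certify_backup -> ¬vacate_premises)) and O(certify_backup) yields O(¬vacate_premises).
Premise 9 is O(disarm_system -> vacate_premises); contrapositively O(¬vacate_premises -> ¬disarm_system). Since O(¬vacate_premises) holds, K gives O(¬disarm_system).
Premise 3 is O(calibrate_sensor -> disarm_system); contrapositively O(¬disarm_system -> ¬calibrate_sensor). Since O(¬disarm_system) holds, K gives O(¬calibrate_sensor).
So O(¬calibrate_sensor) holds, i.e. calibrate_sensor is forbidden. None of the other listed options is forbidden under the premises.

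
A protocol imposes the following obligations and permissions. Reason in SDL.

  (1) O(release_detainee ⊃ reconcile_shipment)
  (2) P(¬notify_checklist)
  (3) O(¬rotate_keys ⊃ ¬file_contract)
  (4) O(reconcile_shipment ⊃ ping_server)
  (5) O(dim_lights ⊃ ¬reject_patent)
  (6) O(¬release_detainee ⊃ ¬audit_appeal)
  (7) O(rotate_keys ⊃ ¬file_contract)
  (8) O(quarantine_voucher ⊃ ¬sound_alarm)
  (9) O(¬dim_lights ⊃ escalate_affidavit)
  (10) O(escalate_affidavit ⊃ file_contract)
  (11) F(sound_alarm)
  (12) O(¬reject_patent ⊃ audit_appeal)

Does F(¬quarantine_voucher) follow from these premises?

No

Premise 8 is O(quarantine_voucher ⊃ ¬sound_alarm); even if O(¬sound_alarm) held, inferring O(quarantine_voucher) would be affirming the consequent — invalid.
No other premise forces O(quarantine_voucher). An ideal world satisfying every premise can still have ¬quarantine_voucher true, so F(¬quarantine_voucher) is not derivable.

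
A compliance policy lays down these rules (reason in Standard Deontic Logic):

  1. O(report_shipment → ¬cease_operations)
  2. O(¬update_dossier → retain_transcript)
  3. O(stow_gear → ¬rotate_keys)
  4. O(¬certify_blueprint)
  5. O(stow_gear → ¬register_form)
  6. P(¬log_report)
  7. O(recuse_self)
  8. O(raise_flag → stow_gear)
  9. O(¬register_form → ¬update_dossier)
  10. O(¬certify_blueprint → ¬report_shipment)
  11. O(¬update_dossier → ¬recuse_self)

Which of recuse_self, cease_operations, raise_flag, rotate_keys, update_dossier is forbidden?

Premise 7 gives O(recuse_self).
Premise 11, O(¬update_dossier → ¬recuse_self), contraposes to O(recuse_self → update_dossier); with O(recuse_self) we get O(update_dossier).
Premise 9, O(¬register_form → ¬update_dossier), contraposes to O(update_dossier → register_form); with O(update_dossier) we get O(register_form).
Premise 5, O(stow_gear → ¬register_form), contraposes to O(register_form → ¬stow_gear); with O(register_form) we get O(¬stow_gear).
Premise 8, O(raise_flag → stow_gear), contraposes to O(¬stow_gear → ¬raise_flag); with O(¬stow_gear) we get O(¬raise_flag).
So O(¬raise_flag) holds, i.e. raise_flag is forbidden. None of the other listed options is forbidden under the premises.

raise_flag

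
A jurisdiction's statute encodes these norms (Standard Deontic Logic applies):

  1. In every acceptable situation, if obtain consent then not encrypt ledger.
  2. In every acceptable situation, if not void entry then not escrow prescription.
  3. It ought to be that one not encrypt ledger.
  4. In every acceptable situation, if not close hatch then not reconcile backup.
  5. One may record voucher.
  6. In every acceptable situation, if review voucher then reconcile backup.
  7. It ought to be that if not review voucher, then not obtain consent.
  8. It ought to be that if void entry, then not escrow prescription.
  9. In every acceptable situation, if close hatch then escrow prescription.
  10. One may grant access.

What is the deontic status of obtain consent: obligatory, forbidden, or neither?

Premises 2 and 8 are O(¬void_entry → ¬escrow_prescription) and O(void_entry → ¬escrow_prescription); every ideal world satisfies ¬void_entry or void_entry, so in either case ¬escrow_prescription holds — hence O(¬escrow_prescription).
Premise 9 is O(close_hatch → escrow_prescription); contrapositively O(¬escrow_prescription → ¬close_hatch). Since O(¬escrow_prescription) holds, K gives O(¬close_hatch).
From O(¬close_hatch) and premise 4, O(¬close_hatch → ¬reconcile_backup), we obtain O(¬reconcile_backup).
Premise 6, O(review_voucher → reconcile_backup), contraposes to O(¬reconcile_backup → ¬review_voucher); with O(¬reconcile_backup) we get O(¬review_voucher).
Applying K to premise 7 (O(¬review_voucher → ¬obtain_consent)) and O(¬review_voucher) yields O(¬obtain_consent).
Premises 1, 3, 5, 10 do not contribute to this derivation.
Thus O(¬obtain_consent), which is F(obtain_consent): obtain_consent is forbidden.

Forbidden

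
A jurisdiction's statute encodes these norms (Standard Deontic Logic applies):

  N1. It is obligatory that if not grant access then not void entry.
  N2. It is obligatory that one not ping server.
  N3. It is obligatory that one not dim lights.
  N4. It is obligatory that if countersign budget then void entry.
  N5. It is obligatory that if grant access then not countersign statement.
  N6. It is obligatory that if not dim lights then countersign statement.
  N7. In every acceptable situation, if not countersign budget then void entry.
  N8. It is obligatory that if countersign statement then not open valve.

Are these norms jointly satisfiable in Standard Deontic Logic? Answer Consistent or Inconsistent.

Premises 7 and 4 are O(¬countersign_budget → void_entry) and O(countersign_budget → void_entry); every ideal world satisfies ¬countersign_budget or countersign_budget, so in either case void_entry holds — hence O(void_entry).
Premise 1 is O(¬grant_access → ¬void_entry); contrapositively O(void_entry → grant_access). Since O(void_entry) holds, K gives O(grant_access).
From O(grant_access) and premise 5, O(grant_access → ¬countersign_statement), we obtain O(¬countersign_statement).
Premise 6 is O(¬dim_lights → countersign_statement); contrapositively O(¬countersign_statement → dim_lights). Since O(¬countersign_statement) holds, K gives O(dim_lights).
Yet premise 3 states O(¬dim_lights).
We now have both O(dim_lights) and O(¬dim_lights) — dim_lights is simultaneously obligatory and forbidden, violating the D-axiom.

Inconsistent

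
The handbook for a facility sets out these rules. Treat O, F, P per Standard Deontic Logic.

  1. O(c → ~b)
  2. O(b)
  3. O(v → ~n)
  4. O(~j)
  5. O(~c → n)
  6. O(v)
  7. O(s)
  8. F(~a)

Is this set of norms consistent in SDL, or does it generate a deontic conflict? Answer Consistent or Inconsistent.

Inconsistent

Premise 6 states O(v) outright.
Premise 3 is O(v → ~n); since O(v), deontic closure gives O(~n).
The contrapositive of premise 5 (O(~c → n)) is O(~n → c), and O(~n) is already established, so O(c).
Premise 1 is O(c → ~b); since O(c), deontic closure gives O(~b).
But premise 2 directly asserts O(b).
We now have both O(~b) and O(b) — b is simultaneously obligatory and forbidden, violating the D-axiom.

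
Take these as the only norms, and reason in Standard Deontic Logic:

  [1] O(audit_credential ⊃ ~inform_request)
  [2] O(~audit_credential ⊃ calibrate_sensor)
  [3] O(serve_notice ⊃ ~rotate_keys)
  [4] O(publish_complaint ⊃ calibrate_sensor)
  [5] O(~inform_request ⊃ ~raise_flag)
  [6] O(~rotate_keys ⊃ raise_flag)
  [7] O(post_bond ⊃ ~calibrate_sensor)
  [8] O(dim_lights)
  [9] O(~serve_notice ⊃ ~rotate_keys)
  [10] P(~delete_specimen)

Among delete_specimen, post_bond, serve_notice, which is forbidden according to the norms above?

By case analysis on ~serve_notice: premise 9 gives O(~serve_notice ⊃ ~rotate_keys) and premise 3 gives O(serve_notice ⊃ ~rotate_keys), so O(~rotate_keys) either way.
With premise 6, O(~rotate_keys ⊃ raise_flag), the K-axiom yields O(raise_flag).
The contrapositive of premise 5 (O(~inform_request ⊃ ~raise_flag)) is O(raise_flag ⊃ inform_request), and O(raise_flag) is already established, so O(inform_request).
Premise 1, O(audit_credential ⊃ ~inform_request), contraposes to O(inform_request ⊃ ~audit_credential); with O(inform_request) we get O(~audit_credential).
Premise 2 is O(~audit_credential ⊃ calibrate_sensor); since O(~audit_credential), deontic closure gives O(calibrate_sensor).
Premise 7 is O(post_bond ⊃ ~calibrate_sensor); contrapositively O(calibrate_sensor ⊃ ~post_bond). Since O(calibrate_sensor) holds, K gives O(~post_bond).
So O(~post_bond) holds, i.e. post_bond is forbidden. None of the other listed options is forbidden under the premises.

post_bond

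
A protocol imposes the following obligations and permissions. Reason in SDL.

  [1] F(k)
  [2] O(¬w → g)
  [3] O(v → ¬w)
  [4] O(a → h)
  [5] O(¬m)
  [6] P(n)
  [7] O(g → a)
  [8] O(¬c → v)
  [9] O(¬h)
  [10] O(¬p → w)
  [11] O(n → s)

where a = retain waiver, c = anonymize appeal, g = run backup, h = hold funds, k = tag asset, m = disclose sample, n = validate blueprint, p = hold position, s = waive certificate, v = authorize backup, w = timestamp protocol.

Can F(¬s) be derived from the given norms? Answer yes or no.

Premise 11 is O(n → s), but O(n) is not derivable from the premises (the permission P(n) asserts only ¬O(¬n), not O(n)), so it does not yield O(s).
No other premise forces O(s). An ideal world satisfying every premise can still have ¬s true, so F(¬s) is not derivable.

No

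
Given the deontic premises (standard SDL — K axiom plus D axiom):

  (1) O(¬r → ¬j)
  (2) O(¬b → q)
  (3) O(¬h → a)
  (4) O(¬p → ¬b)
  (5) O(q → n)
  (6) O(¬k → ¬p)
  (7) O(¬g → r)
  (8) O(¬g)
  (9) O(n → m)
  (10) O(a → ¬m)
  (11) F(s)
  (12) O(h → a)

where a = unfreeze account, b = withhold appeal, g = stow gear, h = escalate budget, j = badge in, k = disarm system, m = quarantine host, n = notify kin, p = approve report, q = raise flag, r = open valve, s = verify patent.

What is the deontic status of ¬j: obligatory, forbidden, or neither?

Premise 1 is O(¬r → ¬j), but O(¬r) is not derivable from the premises, so it does not yield O(¬j).
No premise or chain of K-axiom applications forces O(¬j), and none forces O(j). So ¬j is neither obligatory nor forbidden under these norms.

Neither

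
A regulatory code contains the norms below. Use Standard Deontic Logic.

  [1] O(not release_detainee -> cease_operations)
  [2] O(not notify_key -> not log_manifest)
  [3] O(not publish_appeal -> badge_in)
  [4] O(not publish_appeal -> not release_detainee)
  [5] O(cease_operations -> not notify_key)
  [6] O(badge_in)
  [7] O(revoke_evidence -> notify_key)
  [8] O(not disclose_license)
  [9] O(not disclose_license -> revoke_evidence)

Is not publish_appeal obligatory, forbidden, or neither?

Premise 8 gives O(not disclose_license).
Applying K to premise 9 (O(not disclose_license -> revoke_evidence)) and O(not disclose_license) yields O(revoke_evidence).
With premise 7, O(revoke_evidence -> notify_key), the K-axiom yields O(notify_key).
The contrapositive of premise 5 (O(cease_operations -> not notify_key)) is O(notify_key -> not cease_operations), and O(notify_key) is already established, so O(not cease_operations).
The contrapositive of premise 1 (O(not release_detainee -> cease_operations)) is O(not cease_operations -> release_detainee), and O(not cease_operations) is already established, so O(release_detainee).
Premise 4, O(not publish_appeal -> not release_detainee), contraposes to O(release_detainee -> publish_appeal); with O(release_detainee) we get O(publish_appeal).
Premises 2, 3, 6 do not contribute to this derivation.
Thus O(publish_appeal), which is F(not publish_appeal): not publish_appeal is forbidden.

Forbidden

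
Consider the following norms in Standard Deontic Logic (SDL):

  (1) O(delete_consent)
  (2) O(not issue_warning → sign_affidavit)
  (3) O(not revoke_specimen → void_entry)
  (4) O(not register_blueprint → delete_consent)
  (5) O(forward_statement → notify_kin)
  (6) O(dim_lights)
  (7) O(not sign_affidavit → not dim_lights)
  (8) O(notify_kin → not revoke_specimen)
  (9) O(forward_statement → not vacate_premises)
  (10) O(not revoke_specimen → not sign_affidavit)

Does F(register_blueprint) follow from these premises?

No

Premise 4 is O(not register_blueprint → delete_consent); even if O(delete_consent) held, inferring O(not register_blueprint) would be affirming the consequent — invalid.
No other premise forces O(not register_blueprint). An ideal world satisfying every premise can still have register_blueprint true, so F(register_blueprint) is not derivable.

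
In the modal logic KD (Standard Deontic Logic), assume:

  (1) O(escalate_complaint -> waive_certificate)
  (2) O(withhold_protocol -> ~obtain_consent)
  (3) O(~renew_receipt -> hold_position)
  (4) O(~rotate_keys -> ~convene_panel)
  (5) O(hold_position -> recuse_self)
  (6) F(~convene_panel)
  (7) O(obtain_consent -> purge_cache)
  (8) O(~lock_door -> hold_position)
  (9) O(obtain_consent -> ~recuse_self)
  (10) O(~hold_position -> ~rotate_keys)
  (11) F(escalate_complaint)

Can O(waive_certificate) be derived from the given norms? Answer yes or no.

Premise 1 is O(escalate_complaint -> waive_certificate), but O(escalate_complaint) is not derivable from the premises, so it does not yield O(waive_certificate).
No other premise forces O(waive_certificate). An ideal world satisfying every premise can still have waive_certificate false, so O(waive_certificate) is not derivable.

No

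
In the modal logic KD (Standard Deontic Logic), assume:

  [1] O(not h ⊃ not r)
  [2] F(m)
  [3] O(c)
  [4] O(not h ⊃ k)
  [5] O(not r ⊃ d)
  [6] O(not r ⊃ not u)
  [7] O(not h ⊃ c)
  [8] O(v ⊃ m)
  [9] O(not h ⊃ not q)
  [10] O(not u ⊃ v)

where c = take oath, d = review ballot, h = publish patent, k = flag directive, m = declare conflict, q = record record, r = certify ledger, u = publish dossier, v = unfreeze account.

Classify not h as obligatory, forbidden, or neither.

Premise 2, F(m), is equivalent to O(not m).
Premise 8 is O(v ⊃ m); contrapositively O(not m ⊃ not v). Since O(not m) holds, K gives O(not v).
Premise 10, O(not u ⊃ v), contraposes to O(not v ⊃ u); with O(not v) we get O(u).
The contrapositive of premise 6 (O(not r ⊃ not u)) is O(u ⊃ r), and O(u) is already established, so O(r).
The contrapositive of premise 1 (O(not h ⊃ not r)) is O(r ⊃ h), and O(r) is already established, so O(h).
Premises 3, 4, 5, 7, 9 do not contribute to this derivation.
Thus O(h), which is F(not h): not h is forbidden.

Forbidden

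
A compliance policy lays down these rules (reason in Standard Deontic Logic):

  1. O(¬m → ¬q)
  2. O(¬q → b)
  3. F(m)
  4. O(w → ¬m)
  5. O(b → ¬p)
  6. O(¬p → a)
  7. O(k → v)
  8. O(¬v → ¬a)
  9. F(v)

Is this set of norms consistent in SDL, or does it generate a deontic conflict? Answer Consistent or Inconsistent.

Premise 3, F(m), is equivalent to O(¬m).
Premise 1 is O(¬m → ¬q); since O(¬m), deontic closure gives O(¬q).
Premise 2 is O(¬q → b); since O(¬q), deontic closure gives O(b).
Applying K to premise 5 (O(b → ¬p)) and O(b) yields O(¬p).
Premise 6 is O(¬p → a); since O(¬p), deontic closure gives O(a).
Premise 8 is O(¬v → ¬a); contrapositively O(a → v). Since O(a) holds, K gives O(v).
Yet premise 9 is F(v), i.e. O(¬v).
We now have both O(v) and O(¬v) — v is simultaneously obligatory and forbidden, violating the D-axiom.

Inconsistent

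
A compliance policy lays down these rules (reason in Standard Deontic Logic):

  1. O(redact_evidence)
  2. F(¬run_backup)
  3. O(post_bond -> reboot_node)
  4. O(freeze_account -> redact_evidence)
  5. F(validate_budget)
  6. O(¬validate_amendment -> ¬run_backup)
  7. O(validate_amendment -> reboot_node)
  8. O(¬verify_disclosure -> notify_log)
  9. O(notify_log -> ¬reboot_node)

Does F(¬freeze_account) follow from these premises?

Premise 4 is O(freeze_account -> redact_evidence); even if O(redact_evidence) held, inferring O(freeze_account) would be affirming the consequent — invalid.
No other premise forces O(freeze_account). An ideal world satisfying every premise can still have ¬freeze_account true, so F(¬freeze_account) is not derivable.

No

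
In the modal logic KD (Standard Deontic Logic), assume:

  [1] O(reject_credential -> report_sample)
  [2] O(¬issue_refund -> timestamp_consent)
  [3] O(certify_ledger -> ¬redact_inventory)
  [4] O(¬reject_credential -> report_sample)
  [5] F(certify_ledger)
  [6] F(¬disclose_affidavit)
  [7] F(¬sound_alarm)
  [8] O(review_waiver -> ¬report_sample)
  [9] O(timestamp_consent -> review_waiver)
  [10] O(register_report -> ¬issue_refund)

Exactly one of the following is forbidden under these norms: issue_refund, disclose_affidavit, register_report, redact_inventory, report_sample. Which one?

Premises 4 and 1 cover both cases: O(¬reject_credential -> report_sample) and O(reject_credential -> report_sample). Since ¬reject_credential ∨ reject_credential is a tautology, O(report_sample) follows.
Premise 8, O(review_waiver -> ¬report_sample), contraposes to O(report_sample -> ¬review_waiver); with O(report_sample) we get O(¬review_waiver).
Premise 9, O(timestamp_consent -> review_waiver), contraposes to O(¬review_waiver -> ¬timestamp_consent); with O(¬review_waiver) we get O(¬timestamp_consent).
Premise 2 is O(¬issue_refund -> timestamp_consent); contrapositively O(¬timestamp_consent -> issue_refund). Since O(¬timestamp_consent) holds, K gives O(issue_refund).
The contrapositive of premise 10 (O(register_report -> ¬issue_refund)) is O(issue_refund -> ¬register_report), and O(issue_refund) is already established, so O(¬register_report).
So O(¬register_report) holds, i.e. register_report is forbidden. None of the other listed options is forbidden under the premises.

register_report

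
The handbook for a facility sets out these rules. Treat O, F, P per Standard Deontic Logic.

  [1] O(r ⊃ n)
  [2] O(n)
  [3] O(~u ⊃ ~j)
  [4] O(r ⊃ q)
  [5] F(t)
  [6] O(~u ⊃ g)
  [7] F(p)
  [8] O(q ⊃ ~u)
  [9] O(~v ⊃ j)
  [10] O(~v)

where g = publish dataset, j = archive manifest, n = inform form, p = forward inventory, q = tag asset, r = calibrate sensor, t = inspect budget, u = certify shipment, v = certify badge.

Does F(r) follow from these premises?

Yes

Premise 10 gives O(~v).
With premise 9, O(~v ⊃ j), the K-axiom yields O(j).
Premise 3, O(~u ⊃ ~j), contraposes to O(j ⊃ u); with O(j) we get O(u).
The contrapositive of premise 8 (O(q ⊃ ~u)) is O(u ⊃ ~q), and O(u) is already established, so O(~q).
Premise 4 is O(r ⊃ q); contrapositively O(~q ⊃ ~r). Since O(~q) holds, K gives O(~r).
Premises 1, 2, 5, 6, 7 do not contribute to this derivation.
So O(~r) holds, i.e. F(r). The claim follows.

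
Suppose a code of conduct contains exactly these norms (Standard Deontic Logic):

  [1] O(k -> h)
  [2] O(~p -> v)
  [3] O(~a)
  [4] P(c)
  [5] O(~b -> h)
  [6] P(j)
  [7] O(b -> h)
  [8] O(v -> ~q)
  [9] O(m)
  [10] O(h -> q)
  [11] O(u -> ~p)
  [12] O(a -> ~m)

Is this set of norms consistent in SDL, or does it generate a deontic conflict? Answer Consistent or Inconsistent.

Premise 12 is O(a -> ~m), but O(a) is not derivable from the premises, so it does not yield O(~m).
So O(~m) is not derivable, and the apparent clash with O(m) does not arise.
A world satisfying every obligation exists (e.g. a=false, b=false, c=false, h=true, j=false, k=false, m=true, p=true, q=true, u=false, v=false); no atom is both obligatory and forbidden, so the set is consistent.

Consistent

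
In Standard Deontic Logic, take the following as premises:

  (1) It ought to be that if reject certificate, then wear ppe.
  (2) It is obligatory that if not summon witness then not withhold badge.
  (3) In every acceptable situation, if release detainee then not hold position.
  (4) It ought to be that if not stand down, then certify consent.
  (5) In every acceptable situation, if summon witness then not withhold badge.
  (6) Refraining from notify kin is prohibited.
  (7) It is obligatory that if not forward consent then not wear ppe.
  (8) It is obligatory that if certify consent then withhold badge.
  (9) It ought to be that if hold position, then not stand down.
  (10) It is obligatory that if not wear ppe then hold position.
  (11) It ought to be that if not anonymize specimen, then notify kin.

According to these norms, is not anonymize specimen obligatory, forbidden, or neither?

Premise 11 is O(¬anonymize_specimen → notify_kin); even if O(notify_kin) held, inferring O(¬anonymize_specimen) would be affirming the consequent — invalid.
No premise or chain of K-axiom applications forces O(¬anonymize_specimen), and none forces O(anonymize_specimen). So ¬anonymize_specimen is neither obligatory nor forbidden under these norms.

Neither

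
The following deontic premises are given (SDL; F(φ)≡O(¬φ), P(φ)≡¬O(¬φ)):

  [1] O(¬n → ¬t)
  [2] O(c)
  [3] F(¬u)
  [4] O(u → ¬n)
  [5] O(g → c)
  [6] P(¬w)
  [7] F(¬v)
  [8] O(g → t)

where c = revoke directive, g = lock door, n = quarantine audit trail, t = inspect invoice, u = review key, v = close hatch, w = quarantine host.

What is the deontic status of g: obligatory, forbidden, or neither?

F(¬u) at premise 3 means O(u).
With premise 4, O(u → ¬n), the K-axiom yields O(¬n).
Premise 1 is O(¬n → ¬t); since O(¬n), deontic closure gives O(¬t).
Premise 8 is O(g → t); contrapositively O(¬t → ¬g). Since O(¬t) holds, K gives O(¬g).
Premises 2, 5, 6, 7 do not contribute to this derivation.
Thus O(¬g), which is F(g): g is forbidden.

Forbidden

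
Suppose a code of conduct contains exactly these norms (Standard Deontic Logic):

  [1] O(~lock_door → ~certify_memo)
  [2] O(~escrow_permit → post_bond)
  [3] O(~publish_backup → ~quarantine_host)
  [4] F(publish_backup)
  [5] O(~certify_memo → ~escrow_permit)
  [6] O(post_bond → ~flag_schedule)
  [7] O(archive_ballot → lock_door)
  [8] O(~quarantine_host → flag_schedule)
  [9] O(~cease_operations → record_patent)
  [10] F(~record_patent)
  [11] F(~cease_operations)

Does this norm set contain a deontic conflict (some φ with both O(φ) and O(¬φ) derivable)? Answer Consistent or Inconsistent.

Premise 9 is O(~cease_operations → record_patent); even if O(record_patent) held, inferring O(~cease_operations) would be affirming the consequent — invalid.
So O(~cease_operations) is not derivable, and the apparent clash with O(cease_operations) does not arise.
A world satisfying every obligation exists (e.g. archive_ballot=false, cease_operations=true, certify_memo=true, escrow_permit=true, flag_schedule=true, lock_door=true, post_bond=false, publish_backup=false, quarantine_host=false, record_patent=true); no atom is both obligatory and forbidden, so the set is consistent.

Consistent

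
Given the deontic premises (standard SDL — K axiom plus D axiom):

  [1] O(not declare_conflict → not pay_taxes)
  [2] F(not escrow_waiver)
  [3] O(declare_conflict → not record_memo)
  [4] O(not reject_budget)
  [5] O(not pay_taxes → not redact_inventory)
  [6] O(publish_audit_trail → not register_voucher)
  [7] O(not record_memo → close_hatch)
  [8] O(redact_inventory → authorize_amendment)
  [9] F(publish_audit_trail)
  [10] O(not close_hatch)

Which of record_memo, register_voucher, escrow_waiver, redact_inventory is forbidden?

redact_inventory

From premise 10 we have O(not close_hatch).
The contrapositive of premise 7 (O(not record_memo → close_hatch)) is O(not close_hatch → record_memo), and O(not close_hatch) is already established, so O(record_memo).
The contrapositive of premise 3 (O(declare_conflict → not record_memo)) is O(record_memo → not declare_conflict), and O(record_memo) is already established, so O(not declare_conflict).
Premise 1 is O(not declare_conflict → not pay_taxes); since O(not declare_conflict), deontic closure gives O(not pay_taxes).
Premise 5 is O(not pay_taxes → not redact_inventory); since O(not pay_taxes), deontic closure gives O(not redact_inventory).
So O(not redact_inventory) holds, i.e. redact_inventory is forbidden. None of the other listed options is forbidden under the premises.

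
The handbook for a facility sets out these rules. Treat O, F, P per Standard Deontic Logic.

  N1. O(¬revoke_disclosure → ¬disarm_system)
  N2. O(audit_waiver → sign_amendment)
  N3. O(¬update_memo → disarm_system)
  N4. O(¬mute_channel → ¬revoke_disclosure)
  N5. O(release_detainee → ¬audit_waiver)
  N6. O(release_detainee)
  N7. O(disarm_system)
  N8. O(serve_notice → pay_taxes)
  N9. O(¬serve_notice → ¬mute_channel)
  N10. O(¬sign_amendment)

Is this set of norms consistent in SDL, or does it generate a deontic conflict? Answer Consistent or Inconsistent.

Premise 2 is O(audit_waiver → sign_amendment), but O(audit_waiver) is not derivable from the premises, so it does not yield O(sign_amendment).
So O(sign_amendment) is not derivable, and the apparent clash with O(¬sign_amendment) does not arise.
A world satisfying every obligation exists (e.g. audit_waiver=false, disarm_system=true, mute_channel=true, pay_taxes=true, release_detainee=true, revoke_disclosure=true, serve_notice=true, sign_amendment=false, update_memo=false); no atom is both obligatory and forbidden, so the set is consistent.

Consistent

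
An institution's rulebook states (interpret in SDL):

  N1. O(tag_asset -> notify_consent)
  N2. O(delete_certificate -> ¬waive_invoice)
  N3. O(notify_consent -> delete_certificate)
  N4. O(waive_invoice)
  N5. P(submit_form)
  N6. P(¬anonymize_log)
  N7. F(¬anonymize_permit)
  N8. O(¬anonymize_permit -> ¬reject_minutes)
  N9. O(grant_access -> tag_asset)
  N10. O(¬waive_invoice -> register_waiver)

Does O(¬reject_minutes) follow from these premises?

No

Premise 8 is O(¬anonymize_permit -> ¬reject_minutes), but O(¬anonymize_permit) is not derivable from the premises, so it does not yield O(¬reject_minutes).
No other premise forces O(¬reject_minutes). An ideal world satisfying every premise can still have ¬reject_minutes false, so O(¬reject_minutes) is not derivable.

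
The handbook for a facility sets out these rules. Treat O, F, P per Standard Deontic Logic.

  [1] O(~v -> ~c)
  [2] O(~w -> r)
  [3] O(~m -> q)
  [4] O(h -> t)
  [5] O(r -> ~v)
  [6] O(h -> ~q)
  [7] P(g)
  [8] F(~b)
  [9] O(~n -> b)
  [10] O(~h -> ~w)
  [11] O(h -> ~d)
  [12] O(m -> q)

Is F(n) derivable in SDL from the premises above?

No

Premise 9 is O(~n -> b); even if O(b) held, inferring O(~n) would be affirming the consequent — invalid.
No other premise forces O(~n). An ideal world satisfying every premise can still have n true, so F(n) is not derivable.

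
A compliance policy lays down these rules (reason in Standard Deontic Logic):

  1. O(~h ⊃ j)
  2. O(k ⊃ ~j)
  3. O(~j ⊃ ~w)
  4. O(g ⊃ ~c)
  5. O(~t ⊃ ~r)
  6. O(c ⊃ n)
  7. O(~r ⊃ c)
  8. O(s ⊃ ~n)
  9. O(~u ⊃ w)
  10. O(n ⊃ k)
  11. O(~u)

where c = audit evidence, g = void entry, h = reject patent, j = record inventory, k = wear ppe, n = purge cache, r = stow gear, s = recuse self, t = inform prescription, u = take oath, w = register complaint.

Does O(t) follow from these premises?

Yes

Premise 11 gives O(~u).
Applying K to premise 9 (O(~u ⊃ w)) and O(~u) yields O(w).
Premise 3 is O(~j ⊃ ~w); contrapositively O(w ⊃ j). Since O(w) holds, K gives O(j).
Premise 2, O(k ⊃ ~j), contraposes to O(j ⊃ ~k); with O(j) we get O(~k).
Premise 10 is O(n ⊃ k); contrapositively O(~k ⊃ ~n). Since O(~k) holds, K gives O(~n).
The contrapositive of premise 6 (O(c ⊃ n)) is O(~n ⊃ ~c), and O(~n) is already established, so O(~c).
Premise 7 is O(~r ⊃ c); contrapositively O(~c ⊃ r). Since O(~c) holds, K gives O(r).
Premise 5 is O(~t ⊃ ~r); contrapositively O(r ⊃ t). Since O(r) holds, K gives O(t).
Premises 1, 4, 8 do not contribute to this derivation.
So O(t) follows.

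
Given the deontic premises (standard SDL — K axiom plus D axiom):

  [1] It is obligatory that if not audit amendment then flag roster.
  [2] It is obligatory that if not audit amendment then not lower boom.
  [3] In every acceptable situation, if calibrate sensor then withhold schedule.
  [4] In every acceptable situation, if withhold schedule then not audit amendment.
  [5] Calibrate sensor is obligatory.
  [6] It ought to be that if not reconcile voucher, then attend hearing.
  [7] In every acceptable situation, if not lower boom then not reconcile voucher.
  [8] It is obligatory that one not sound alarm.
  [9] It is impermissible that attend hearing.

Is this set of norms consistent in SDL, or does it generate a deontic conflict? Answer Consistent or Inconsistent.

Premise 9 is F(attend_hearing), i.e. O(¬attend_hearing).
The contrapositive of premise 6 (O(¬reconcile_voucher → attend_hearing)) is O(¬attend_hearing → reconcile_voucher), and O(¬attend_hearing) is already established, so O(reconcile_voucher).
The contrapositive of premise 7 (O(¬lower_boom → ¬reconcile_voucher)) is O(reconcile_voucher → lower_boom), and O(reconcile_voucher) is already established, so O(lower_boom).
Premise 2 is O(¬audit_amendment → ¬lower_boom); contrapositively O(lower_boom → audit_amendment). Since O(lower_boom) holds, K gives O(audit_amendment).
The contrapositive of premise 4 (O(withhold_schedule → ¬audit_amendment)) is O(audit_amendment → ¬withhold_schedule), and O(audit_amendment) is already established, so O(¬withhold_schedule).
Premise 3 is O(calibrate_sensor → withhold_schedule); contrapositively O(¬withhold_schedule → ¬calibrate_sensor). Since O(¬withhold_schedule) holds, K gives O(¬calibrate_sensor).
Yet premise 5 states O(calibrate_sensor).
We now have both O(¬calibrate_sensor) and O(calibrate_sensor) — calibrate_sensor is simultaneously obligatory and forbidden, violating the D-axiom.

Inconsistent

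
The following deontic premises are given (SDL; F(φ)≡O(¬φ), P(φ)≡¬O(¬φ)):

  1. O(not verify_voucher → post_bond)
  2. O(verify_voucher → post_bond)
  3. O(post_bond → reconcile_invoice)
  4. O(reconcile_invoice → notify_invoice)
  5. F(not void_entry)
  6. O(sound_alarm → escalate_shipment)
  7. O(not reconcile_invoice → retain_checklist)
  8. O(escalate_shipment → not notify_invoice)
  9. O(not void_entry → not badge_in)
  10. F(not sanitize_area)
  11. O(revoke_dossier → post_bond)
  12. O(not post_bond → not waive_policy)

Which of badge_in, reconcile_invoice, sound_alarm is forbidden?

Premises 2 and 1 cover both cases: O(verify_voucher → post_bond) and O(not verify_voucher → post_bond). Since verify_voucher ∨ not verify_voucher is a tautology, O(post_bond) follows.
From O(post_bond) and premise 3, O(post_bond → reconcile_invoice), we obtain O(reconcile_invoice).
With premise 4, O(reconcile_invoice → notify_invoice), the K-axiom yields O(notify_invoice).
The contrapositive of premise 8 (O(escalate_shipment → not notify_invoice)) is O(notify_invoice → not escalate_shipment), and O(notify_invoice) is already established, so O(not escalate_shipment).
The contrapositive of premise 6 (O(sound_alarm → escalate_shipment)) is O(not escalate_shipment → not sound_alarm), and O(not escalate_shipment) is already established, so O(not sound_alarm).
So O(not sound_alarm) holds, i.e. sound_alarm is forbidden. None of the other listed options is forbidden under the premises.

sound_alarm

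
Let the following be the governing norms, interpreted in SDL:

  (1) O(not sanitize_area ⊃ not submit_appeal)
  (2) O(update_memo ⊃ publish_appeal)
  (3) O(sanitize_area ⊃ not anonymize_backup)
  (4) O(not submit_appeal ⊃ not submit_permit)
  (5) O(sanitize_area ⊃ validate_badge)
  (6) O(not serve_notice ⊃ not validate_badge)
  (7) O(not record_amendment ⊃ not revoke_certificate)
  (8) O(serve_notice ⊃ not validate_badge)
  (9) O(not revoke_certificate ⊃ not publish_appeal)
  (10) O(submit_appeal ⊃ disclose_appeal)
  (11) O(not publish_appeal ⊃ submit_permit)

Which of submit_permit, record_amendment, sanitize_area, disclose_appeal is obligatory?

Premises 8 and 6 cover both cases: O(serve_notice ⊃ not validate_badge) and O(not serve_notice ⊃ not validate_badge). Since serve_notice ∨ not serve_notice is a tautology, O(not validate_badge) follows.
Premise 5 is O(sanitize_area ⊃ validate_badge); contrapositively O(not validate_badge ⊃ not sanitize_area). Since O(not validate_badge) holds, K gives O(not sanitize_area).
With premise 1, O(not sanitize_area ⊃ not submit_appeal), the K-axiom yields O(not submit_appeal).
Premise 4 is O(not submit_appeal ⊃ not submit_permit); since O(not submit_appeal), deontic closure gives O(not submit_permit).
Premise 11, O(not publish_appeal ⊃ submit_permit), contraposes to O(not submit_permit ⊃ publish_appeal); with O(not submit_permit) we get O(publish_appeal).
The contrapositive of premise 9 (O(not revoke_certificate ⊃ not publish_appeal)) is O(publish_appeal ⊃ revoke_certificate), and O(publish_appeal) is already established, so O(revoke_certificate).
Premise 7 is O(not record_amendment ⊃ not revoke_certificate); contrapositively O(revoke_certificate ⊃ record_amendment). Since O(revoke_certificate) holds, K gives O(record_amendment).
So O(record_amendment) holds — record_amendment is obligatory. None of the other listed options is made obligatory by any chain of premises.

record_amendment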